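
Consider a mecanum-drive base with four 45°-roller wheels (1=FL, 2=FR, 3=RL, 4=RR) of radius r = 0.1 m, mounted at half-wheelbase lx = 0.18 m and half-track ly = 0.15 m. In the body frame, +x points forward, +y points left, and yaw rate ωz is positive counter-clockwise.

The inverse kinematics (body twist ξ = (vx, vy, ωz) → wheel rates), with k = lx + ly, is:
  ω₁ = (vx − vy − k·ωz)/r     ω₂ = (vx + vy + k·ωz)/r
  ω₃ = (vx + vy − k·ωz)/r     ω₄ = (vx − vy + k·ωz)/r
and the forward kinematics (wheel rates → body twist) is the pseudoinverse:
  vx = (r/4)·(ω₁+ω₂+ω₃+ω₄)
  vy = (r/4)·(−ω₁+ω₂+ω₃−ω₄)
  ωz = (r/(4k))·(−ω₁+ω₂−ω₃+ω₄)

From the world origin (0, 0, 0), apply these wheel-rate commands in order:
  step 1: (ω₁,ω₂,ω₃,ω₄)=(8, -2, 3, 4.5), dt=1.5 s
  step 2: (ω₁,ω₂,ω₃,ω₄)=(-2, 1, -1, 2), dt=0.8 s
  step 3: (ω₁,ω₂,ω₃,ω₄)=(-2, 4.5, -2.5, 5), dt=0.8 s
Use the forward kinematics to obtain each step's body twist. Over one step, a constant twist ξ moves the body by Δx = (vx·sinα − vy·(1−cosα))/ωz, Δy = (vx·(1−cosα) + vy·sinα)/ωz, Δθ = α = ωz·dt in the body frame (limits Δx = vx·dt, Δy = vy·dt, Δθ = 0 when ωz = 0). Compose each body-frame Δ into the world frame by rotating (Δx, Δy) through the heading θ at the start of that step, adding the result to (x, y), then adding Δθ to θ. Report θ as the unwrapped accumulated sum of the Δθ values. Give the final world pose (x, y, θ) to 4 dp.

(0.3306, -0.6296, 0.2462)

step 1: ξ=(vx,vy,ωz)=(0.3375, -0.2875, -0.6439), dt=1.5 → body Δ=(0.2385, -0.5933, -0.9659) → world pose (0.2385, -0.5933, -0.9659)
step 2: ξ=(vx,vy,ωz)=(0.0000, 0.0000, 0.4545), dt=0.8 → body Δ=(0.0000, 0.0000, 0.3636) → world pose (0.2385, -0.5933, -0.6023)
step 3: ξ=(vx,vy,ωz)=(0.1250, -0.0250, 1.0606), dt=0.8 → body Δ=(0.0964, 0.0223, 0.8485) → world pose (0.3306, -0.6296, 0.2462)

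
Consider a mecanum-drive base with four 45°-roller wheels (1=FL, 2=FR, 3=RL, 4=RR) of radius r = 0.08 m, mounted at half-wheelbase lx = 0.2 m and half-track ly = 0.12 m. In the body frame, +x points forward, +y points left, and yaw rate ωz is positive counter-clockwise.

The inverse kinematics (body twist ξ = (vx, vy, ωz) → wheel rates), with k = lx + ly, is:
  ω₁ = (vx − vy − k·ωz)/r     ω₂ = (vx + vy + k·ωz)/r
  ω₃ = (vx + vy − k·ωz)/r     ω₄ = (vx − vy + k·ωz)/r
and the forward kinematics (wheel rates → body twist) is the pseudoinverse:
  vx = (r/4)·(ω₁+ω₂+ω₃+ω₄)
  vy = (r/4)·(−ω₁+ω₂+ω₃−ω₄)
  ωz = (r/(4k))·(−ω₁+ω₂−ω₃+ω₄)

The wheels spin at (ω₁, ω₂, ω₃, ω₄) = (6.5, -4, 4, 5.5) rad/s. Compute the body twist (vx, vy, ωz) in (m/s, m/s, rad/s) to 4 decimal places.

k = lx + ly = 0.2 + 0.12 = 0.3200
ω₁+ω₂+ω₃+ω₄ = 12.0000  →  vx = (0.08/4)·12.0000 = 0.2400
−ω₁+ω₂+ω₃−ω₄ = -12.0000  →  vy = (0.08/4)·-12.0000 = -0.2400
−ω₁+ω₂−ω₃+ω₄ = -9.0000  →  ωz = (0.08/1.2800)·-9.0000 = -0.5625

(0.2400, -0.2400, -0.5625)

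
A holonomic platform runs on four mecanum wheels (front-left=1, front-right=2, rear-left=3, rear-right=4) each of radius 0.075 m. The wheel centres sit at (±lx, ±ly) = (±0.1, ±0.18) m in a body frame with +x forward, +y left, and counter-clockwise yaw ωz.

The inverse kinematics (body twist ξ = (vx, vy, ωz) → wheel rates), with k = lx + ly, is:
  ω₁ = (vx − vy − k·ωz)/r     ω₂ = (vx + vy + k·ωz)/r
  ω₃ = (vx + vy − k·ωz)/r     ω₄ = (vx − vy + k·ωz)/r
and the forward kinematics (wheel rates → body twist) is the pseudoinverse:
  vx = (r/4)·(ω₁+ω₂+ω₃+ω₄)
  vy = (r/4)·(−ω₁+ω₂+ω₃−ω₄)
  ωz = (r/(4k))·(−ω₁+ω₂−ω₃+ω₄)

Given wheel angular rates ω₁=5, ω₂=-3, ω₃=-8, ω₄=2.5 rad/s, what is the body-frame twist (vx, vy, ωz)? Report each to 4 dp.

(-0.0656, -0.3469, 0.1674)

k = lx + ly = 0.1 + 0.18 = 0.2800
ω₁+ω₂+ω₃+ω₄ = -3.5000  →  vx = (0.075/4)·-3.5000 = -0.0656
−ω₁+ω₂+ω₃−ω₄ = -18.5000  →  vy = (0.075/4)·-18.5000 = -0.3469
−ω₁+ω₂−ω₃+ω₄ = 2.5000  →  ωz = (0.075/1.1200)·2.5000 = 0.1674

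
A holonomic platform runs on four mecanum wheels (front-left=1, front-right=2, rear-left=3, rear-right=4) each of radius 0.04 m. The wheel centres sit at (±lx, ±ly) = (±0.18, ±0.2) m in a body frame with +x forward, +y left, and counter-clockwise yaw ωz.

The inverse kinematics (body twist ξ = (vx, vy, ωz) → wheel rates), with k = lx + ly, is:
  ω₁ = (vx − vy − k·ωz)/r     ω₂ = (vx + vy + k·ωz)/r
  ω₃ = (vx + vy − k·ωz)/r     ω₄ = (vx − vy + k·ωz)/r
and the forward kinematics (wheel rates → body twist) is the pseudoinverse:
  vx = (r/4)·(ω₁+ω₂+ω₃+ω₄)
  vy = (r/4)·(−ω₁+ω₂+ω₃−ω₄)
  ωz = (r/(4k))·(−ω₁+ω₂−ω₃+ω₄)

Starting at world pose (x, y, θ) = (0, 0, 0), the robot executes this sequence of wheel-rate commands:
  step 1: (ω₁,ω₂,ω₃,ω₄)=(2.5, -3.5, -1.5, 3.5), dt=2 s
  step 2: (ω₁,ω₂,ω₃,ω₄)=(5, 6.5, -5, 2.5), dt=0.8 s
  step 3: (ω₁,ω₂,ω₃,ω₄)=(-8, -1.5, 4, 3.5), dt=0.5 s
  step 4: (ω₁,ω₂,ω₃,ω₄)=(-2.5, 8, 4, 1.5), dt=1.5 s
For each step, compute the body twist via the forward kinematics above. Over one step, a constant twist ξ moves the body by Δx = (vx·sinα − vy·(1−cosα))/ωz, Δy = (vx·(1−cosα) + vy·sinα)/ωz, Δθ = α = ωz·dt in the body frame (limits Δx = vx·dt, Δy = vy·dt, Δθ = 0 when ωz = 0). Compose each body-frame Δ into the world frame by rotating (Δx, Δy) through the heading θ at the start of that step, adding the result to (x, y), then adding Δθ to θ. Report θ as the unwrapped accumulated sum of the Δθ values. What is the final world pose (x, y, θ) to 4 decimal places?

step 1: ξ=(vx,vy,ωz)=(0.0100, -0.1100, -0.0263), dt=2.0 → body Δ=(0.0142, -0.2204, -0.0526) → world pose (0.0142, -0.2204, -0.0526)
step 2: ξ=(vx,vy,ωz)=(0.0900, -0.0600, 0.2368), dt=0.8 → body Δ=(0.0761, -0.0409, 0.1895) → world pose (0.0880, -0.2653, 0.1368)
step 3: ξ=(vx,vy,ωz)=(-0.0200, 0.0700, 0.1579), dt=0.5 → body Δ=(-0.0114, 0.0346, 0.0789) → world pose (0.0721, -0.2326, 0.2158)
step 4: ξ=(vx,vy,ωz)=(0.1100, 0.1300, 0.2105), dt=1.5 → body Δ=(0.1317, 0.2176, 0.3158) → world pose (0.1542, 0.0082, 0.5316)

(0.1542, 0.0082, 0.5316)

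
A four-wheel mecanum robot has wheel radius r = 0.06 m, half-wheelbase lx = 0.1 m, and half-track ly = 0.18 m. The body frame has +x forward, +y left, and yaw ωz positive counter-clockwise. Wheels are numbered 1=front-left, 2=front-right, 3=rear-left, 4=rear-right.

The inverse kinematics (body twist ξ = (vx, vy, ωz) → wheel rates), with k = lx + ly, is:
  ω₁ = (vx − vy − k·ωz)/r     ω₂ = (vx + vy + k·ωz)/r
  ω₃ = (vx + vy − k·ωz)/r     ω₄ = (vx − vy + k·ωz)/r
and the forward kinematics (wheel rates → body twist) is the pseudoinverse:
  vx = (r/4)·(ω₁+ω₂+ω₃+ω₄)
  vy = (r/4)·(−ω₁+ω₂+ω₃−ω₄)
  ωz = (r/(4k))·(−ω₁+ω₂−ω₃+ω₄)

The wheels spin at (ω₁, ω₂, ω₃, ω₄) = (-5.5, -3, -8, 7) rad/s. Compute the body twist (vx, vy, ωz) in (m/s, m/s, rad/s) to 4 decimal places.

k = lx + ly = 0.1 + 0.18 = 0.2800
ω₁+ω₂+ω₃+ω₄ = -9.5000  →  vx = (0.06/4)·-9.5000 = -0.1425
−ω₁+ω₂+ω₃−ω₄ = -12.5000  →  vy = (0.06/4)·-12.5000 = -0.1875
−ω₁+ω₂−ω₃+ω₄ = 17.5000  →  ωz = (0.06/1.1200)·17.5000 = 0.9375

(-0.1425, -0.1875, 0.9375)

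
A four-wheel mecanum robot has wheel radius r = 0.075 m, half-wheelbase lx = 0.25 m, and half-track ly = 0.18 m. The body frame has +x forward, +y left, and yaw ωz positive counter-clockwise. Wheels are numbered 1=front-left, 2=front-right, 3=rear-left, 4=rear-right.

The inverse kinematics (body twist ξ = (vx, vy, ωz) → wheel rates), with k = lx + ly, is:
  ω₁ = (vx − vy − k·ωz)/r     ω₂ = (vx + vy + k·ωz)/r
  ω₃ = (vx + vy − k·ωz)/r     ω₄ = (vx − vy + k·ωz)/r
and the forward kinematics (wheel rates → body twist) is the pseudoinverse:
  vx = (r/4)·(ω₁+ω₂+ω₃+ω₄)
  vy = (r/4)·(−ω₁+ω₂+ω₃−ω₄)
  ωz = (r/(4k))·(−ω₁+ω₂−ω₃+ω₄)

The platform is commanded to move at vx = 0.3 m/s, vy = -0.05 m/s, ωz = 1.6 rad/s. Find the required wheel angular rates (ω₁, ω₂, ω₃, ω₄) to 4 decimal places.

k = lx + ly = 0.25 + 0.18 = 0.4300;  k·ωz = 0.4300·1.6 = 0.6880
ω₁ (FL) = (vx − vy − k·ωz)/r = -0.3380/0.075 = -4.5067
ω₂ (FR) = (vx + vy + k·ωz)/r = 0.9380/0.075 = 12.5067
ω₃ (RL) = (vx + vy − k·ωz)/r = -0.4380/0.075 = -5.8400
ω₄ (RR) = (vx − vy + k·ωz)/r = 1.0380/0.075 = 13.8400

(-4.5067, 12.5067, -5.8400, 13.8400)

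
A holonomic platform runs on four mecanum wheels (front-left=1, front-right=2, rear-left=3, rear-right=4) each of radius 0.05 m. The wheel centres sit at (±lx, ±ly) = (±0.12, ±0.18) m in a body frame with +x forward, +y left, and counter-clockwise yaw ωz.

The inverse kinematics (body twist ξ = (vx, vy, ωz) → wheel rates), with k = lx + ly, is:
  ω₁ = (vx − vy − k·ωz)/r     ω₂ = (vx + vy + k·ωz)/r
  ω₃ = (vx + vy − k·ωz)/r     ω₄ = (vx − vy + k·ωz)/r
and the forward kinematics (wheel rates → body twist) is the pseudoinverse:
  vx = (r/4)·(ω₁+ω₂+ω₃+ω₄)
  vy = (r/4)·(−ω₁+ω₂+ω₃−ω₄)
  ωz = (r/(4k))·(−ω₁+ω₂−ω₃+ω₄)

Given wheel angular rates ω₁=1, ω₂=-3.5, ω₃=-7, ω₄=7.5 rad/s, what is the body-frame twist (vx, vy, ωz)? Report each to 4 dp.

k = lx + ly = 0.12 + 0.18 = 0.3000
ω₁+ω₂+ω₃+ω₄ = -2.0000  →  vx = (0.05/4)·-2.0000 = -0.0250
−ω₁+ω₂+ω₃−ω₄ = -19.0000  →  vy = (0.05/4)·-19.0000 = -0.2375
−ω₁+ω₂−ω₃+ω₄ = 10.0000  →  ωz = (0.05/1.2000)·10.0000 = 0.4167

(-0.0250, -0.2375, 0.4167)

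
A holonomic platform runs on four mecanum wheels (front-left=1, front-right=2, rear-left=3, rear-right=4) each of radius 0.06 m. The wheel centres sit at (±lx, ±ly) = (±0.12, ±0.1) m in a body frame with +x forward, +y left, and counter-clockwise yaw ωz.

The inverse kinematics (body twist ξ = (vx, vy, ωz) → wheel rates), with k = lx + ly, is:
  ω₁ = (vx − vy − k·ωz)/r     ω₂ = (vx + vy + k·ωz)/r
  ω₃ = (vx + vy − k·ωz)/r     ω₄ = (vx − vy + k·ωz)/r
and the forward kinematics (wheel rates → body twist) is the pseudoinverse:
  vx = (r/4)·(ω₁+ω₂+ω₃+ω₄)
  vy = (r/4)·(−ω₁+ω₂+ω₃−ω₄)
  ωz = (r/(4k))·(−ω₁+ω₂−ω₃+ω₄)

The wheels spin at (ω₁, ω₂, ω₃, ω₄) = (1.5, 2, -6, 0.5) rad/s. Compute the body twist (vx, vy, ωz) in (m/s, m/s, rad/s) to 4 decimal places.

(-0.0300, -0.0900, 0.4773)

k = lx + ly = 0.12 + 0.1 = 0.2200
ω₁+ω₂+ω₃+ω₄ = -2.0000  →  vx = (0.06/4)·-2.0000 = -0.0300
−ω₁+ω₂+ω₃−ω₄ = -6.0000  →  vy = (0.06/4)·-6.0000 = -0.0900
−ω₁+ω₂−ω₃+ω₄ = 7.0000  →  ωz = (0.06/0.8800)·7.0000 = 0.4773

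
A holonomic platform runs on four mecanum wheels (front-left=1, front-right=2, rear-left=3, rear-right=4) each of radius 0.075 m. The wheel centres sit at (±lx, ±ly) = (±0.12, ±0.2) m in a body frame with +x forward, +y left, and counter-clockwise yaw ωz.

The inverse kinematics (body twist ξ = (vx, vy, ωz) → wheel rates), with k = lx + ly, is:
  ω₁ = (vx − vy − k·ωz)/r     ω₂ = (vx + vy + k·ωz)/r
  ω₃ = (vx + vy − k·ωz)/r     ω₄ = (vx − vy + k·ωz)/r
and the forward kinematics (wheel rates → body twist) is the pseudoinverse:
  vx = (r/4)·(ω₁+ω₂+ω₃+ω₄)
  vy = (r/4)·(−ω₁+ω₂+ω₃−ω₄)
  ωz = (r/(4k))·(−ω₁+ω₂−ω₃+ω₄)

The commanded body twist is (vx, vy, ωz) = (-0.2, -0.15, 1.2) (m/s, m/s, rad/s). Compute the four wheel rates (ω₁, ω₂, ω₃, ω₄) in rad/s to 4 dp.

k = lx + ly = 0.12 + 0.2 = 0.3200;  k·ωz = 0.3200·1.2 = 0.3840
ω₁ (FL) = (vx − vy − k·ωz)/r = -0.4340/0.075 = -5.7867
ω₂ (FR) = (vx + vy + k·ωz)/r = 0.0340/0.075 = 0.4533
ω₃ (RL) = (vx + vy − k·ωz)/r = -0.7340/0.075 = -9.7867
ω₄ (RR) = (vx − vy + k·ωz)/r = 0.3340/0.075 = 4.4533

(-5.7867, 0.4533, -9.7867, 4.4533)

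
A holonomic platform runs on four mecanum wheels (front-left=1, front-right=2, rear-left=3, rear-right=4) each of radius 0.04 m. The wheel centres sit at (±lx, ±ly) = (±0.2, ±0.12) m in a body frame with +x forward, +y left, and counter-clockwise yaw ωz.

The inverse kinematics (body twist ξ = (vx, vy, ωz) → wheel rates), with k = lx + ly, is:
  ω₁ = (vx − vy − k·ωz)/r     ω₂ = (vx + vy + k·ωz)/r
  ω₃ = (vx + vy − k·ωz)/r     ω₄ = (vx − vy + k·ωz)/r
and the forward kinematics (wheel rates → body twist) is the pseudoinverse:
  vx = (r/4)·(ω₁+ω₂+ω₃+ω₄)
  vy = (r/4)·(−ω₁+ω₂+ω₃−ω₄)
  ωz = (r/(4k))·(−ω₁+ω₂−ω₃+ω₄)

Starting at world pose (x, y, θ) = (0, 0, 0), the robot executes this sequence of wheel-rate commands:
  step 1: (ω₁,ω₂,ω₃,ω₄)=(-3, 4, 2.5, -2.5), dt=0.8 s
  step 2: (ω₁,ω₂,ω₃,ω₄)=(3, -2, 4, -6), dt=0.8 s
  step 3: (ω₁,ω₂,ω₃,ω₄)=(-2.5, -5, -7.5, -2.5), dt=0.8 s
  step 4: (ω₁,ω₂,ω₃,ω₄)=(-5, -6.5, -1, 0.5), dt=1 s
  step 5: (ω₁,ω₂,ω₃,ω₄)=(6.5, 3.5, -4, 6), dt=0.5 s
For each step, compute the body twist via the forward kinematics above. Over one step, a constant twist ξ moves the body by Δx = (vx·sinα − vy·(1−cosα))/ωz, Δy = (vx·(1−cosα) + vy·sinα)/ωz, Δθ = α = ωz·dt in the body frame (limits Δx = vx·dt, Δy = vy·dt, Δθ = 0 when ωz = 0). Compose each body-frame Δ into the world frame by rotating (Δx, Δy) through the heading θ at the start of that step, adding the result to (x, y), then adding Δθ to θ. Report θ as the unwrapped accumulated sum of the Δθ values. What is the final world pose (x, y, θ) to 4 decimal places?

step 1: ξ=(vx,vy,ωz)=(0.0100, 0.1200, 0.0625), dt=0.8 → body Δ=(0.0056, 0.0962, 0.0500) → world pose (0.0056, 0.0962, 0.0500)
step 2: ξ=(vx,vy,ωz)=(-0.0100, 0.0500, -0.4688), dt=0.8 → body Δ=(-0.0004, 0.0406, -0.3750) → world pose (0.0032, 0.1366, -0.3250)
step 3: ξ=(vx,vy,ωz)=(-0.1750, -0.0750, 0.0781), dt=0.8 → body Δ=(-0.1380, -0.0643, 0.0625) → world pose (-0.1482, 0.1197, -0.2625)
step 4: ξ=(vx,vy,ωz)=(-0.1200, -0.0300, 0.0000), dt=1.0 → body Δ=(-0.1200, -0.0300, 0.0000) → world pose (-0.2719, 0.1219, -0.2625)
step 5: ξ=(vx,vy,ωz)=(0.1200, -0.1300, 0.2188), dt=0.5 → body Δ=(0.0634, -0.0616, 0.1094) → world pose (-0.2266, 0.0460, -0.1531)

(-0.2266, 0.0460, -0.1531)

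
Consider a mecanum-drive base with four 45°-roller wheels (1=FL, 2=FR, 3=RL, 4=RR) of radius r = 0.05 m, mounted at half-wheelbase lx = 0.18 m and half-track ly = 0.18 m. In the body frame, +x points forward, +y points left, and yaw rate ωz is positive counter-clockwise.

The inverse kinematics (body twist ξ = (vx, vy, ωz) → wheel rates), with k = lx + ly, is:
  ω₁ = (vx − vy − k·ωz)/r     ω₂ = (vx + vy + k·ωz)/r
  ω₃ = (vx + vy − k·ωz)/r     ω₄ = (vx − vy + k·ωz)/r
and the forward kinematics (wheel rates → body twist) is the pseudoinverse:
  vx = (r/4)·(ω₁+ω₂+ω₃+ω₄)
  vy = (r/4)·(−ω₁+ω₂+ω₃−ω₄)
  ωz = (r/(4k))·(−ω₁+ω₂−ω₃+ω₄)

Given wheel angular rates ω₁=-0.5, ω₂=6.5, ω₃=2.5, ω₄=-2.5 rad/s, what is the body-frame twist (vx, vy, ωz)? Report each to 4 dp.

(0.0750, 0.1500, 0.0694)

k = lx + ly = 0.18 + 0.18 = 0.3600
ω₁+ω₂+ω₃+ω₄ = 6.0000  →  vx = (0.05/4)·6.0000 = 0.0750
−ω₁+ω₂+ω₃−ω₄ = 12.0000  →  vy = (0.05/4)·12.0000 = 0.1500
−ω₁+ω₂−ω₃+ω₄ = 2.0000  →  ωz = (0.05/1.4400)·2.0000 = 0.0694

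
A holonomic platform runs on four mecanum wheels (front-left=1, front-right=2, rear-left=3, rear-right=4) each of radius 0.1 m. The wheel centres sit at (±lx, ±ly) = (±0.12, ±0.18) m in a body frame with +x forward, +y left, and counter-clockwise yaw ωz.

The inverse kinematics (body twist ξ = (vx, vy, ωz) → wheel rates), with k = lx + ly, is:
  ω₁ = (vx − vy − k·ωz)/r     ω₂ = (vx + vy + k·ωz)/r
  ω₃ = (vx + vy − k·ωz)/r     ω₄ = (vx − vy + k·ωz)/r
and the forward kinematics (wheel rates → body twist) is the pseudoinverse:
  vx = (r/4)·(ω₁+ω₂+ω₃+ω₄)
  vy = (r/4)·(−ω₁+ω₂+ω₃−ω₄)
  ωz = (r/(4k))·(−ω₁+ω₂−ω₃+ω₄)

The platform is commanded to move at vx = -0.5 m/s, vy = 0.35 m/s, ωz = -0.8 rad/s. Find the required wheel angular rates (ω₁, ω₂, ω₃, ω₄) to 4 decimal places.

k = lx + ly = 0.12 + 0.18 = 0.3000;  k·ωz = 0.3000·-0.8 = -0.2400
ω₁ (FL) = (vx − vy − k·ωz)/r = -0.6100/0.1 = -6.1000
ω₂ (FR) = (vx + vy + k·ωz)/r = -0.3900/0.1 = -3.9000
ω₃ (RL) = (vx + vy − k·ωz)/r = 0.0900/0.1 = 0.9000
ω₄ (RR) = (vx − vy + k·ωz)/r = -1.0900/0.1 = -10.9000

(-6.1000, -3.9000, 0.9000, -10.9000)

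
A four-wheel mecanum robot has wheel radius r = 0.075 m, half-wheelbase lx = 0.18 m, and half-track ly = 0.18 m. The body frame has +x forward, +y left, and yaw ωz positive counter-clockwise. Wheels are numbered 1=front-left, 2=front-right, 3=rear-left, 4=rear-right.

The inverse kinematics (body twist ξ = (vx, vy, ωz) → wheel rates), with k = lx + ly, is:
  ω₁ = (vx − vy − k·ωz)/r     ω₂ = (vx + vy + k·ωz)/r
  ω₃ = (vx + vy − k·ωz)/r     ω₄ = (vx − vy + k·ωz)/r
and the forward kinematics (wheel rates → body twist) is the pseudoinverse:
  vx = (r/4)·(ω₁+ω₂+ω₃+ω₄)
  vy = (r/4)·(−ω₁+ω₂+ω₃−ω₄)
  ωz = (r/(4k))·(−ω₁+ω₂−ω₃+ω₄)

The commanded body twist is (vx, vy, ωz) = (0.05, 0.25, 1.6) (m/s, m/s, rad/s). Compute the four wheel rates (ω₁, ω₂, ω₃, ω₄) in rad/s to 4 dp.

k = lx + ly = 0.18 + 0.18 = 0.3600;  k·ωz = 0.3600·1.6 = 0.5760
ω₁ (FL) = (vx − vy − k·ωz)/r = -0.7760/0.075 = -10.3467
ω₂ (FR) = (vx + vy + k·ωz)/r = 0.8760/0.075 = 11.6800
ω₃ (RL) = (vx + vy − k·ωz)/r = -0.2760/0.075 = -3.6800
ω₄ (RR) = (vx − vy + k·ωz)/r = 0.3760/0.075 = 5.0133

(-10.3467, 11.6800, -3.6800, 5.0133)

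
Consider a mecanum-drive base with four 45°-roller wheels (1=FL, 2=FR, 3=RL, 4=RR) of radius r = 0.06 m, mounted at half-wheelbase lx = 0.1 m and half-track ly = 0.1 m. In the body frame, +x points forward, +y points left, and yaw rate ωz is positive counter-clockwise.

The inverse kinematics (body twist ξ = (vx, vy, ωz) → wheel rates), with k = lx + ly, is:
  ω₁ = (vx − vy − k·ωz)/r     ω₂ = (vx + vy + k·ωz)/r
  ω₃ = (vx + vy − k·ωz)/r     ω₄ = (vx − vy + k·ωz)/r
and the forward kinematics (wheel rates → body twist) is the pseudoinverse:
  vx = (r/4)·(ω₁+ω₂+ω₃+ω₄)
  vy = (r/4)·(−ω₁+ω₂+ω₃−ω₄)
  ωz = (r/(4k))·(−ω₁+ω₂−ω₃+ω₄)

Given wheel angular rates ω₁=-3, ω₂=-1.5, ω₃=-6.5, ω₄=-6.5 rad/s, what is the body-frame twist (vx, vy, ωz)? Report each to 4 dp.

k = lx + ly = 0.1 + 0.1 = 0.2000
ω₁+ω₂+ω₃+ω₄ = -17.5000  →  vx = (0.06/4)·-17.5000 = -0.2625
−ω₁+ω₂+ω₃−ω₄ = 1.5000  →  vy = (0.06/4)·1.5000 = 0.0225
−ω₁+ω₂−ω₃+ω₄ = 1.5000  →  ωz = (0.06/0.8000)·1.5000 = 0.1125

(-0.2625, 0.0225, 0.1125)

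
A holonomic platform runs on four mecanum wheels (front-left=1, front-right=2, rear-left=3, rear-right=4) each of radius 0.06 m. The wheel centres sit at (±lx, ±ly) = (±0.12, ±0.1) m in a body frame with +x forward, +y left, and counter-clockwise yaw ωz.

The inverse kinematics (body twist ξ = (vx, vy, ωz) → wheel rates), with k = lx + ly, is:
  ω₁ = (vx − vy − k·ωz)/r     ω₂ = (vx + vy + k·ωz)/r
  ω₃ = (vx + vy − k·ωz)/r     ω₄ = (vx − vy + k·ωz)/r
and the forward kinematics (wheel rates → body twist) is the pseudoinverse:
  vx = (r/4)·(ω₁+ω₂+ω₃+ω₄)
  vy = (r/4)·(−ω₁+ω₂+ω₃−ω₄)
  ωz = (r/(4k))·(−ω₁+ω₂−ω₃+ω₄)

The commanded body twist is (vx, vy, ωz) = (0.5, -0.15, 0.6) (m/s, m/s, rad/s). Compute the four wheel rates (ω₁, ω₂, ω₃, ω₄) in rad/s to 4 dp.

(8.6333, 8.0333, 3.6333, 13.0333)

k = lx + ly = 0.12 + 0.1 = 0.2200;  k·ωz = 0.2200·0.6 = 0.1320
ω₁ (FL) = (vx − vy − k·ωz)/r = 0.5180/0.06 = 8.6333
ω₂ (FR) = (vx + vy + k·ωz)/r = 0.4820/0.06 = 8.0333
ω₃ (RL) = (vx + vy − k·ωz)/r = 0.2180/0.06 = 3.6333
ω₄ (RR) = (vx − vy + k·ωz)/r = 0.7820/0.06 = 13.0333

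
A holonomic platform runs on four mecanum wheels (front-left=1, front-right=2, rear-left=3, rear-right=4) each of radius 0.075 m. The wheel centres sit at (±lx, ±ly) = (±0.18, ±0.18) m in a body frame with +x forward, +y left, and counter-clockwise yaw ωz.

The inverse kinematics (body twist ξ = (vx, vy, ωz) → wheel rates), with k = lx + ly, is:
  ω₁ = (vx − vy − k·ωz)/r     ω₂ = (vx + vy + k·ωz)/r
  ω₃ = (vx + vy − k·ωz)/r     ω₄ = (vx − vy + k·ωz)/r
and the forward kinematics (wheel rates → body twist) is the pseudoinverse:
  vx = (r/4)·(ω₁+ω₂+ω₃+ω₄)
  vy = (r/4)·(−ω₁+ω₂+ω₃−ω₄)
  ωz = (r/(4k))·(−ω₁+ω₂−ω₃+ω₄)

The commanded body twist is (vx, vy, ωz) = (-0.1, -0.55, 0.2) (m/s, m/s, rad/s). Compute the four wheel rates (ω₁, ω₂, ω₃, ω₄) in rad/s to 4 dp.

k = lx + ly = 0.18 + 0.18 = 0.3600;  k·ωz = 0.3600·0.2 = 0.0720
ω₁ (FL) = (vx − vy − k·ωz)/r = 0.3780/0.075 = 5.0400
ω₂ (FR) = (vx + vy + k·ωz)/r = -0.5780/0.075 = -7.7067
ω₃ (RL) = (vx + vy − k·ωz)/r = -0.7220/0.075 = -9.6267
ω₄ (RR) = (vx − vy + k·ωz)/r = 0.5220/0.075 = 6.9600

(5.0400, -7.7067, -9.6267, 6.9600)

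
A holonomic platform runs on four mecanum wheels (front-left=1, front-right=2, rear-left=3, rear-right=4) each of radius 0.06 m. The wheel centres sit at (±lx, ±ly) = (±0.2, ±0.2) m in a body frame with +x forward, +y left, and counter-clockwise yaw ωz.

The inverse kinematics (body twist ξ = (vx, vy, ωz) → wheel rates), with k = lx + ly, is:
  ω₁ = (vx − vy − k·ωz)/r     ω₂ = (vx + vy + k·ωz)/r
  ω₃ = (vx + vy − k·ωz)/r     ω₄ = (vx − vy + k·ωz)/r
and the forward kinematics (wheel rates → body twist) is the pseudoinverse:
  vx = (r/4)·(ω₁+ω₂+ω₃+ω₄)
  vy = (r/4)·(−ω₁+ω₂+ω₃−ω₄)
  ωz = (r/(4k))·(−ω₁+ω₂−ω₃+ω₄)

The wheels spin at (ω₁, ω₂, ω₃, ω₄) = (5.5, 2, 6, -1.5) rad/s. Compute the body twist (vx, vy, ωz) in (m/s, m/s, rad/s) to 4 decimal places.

k = lx + ly = 0.2 + 0.2 = 0.4000
ω₁+ω₂+ω₃+ω₄ = 12.0000  →  vx = (0.06/4)·12.0000 = 0.1800
−ω₁+ω₂+ω₃−ω₄ = 4.0000  →  vy = (0.06/4)·4.0000 = 0.0600
−ω₁+ω₂−ω₃+ω₄ = -11.0000  →  ωz = (0.06/1.6000)·-11.0000 = -0.4125

(0.1800, 0.0600, -0.4125)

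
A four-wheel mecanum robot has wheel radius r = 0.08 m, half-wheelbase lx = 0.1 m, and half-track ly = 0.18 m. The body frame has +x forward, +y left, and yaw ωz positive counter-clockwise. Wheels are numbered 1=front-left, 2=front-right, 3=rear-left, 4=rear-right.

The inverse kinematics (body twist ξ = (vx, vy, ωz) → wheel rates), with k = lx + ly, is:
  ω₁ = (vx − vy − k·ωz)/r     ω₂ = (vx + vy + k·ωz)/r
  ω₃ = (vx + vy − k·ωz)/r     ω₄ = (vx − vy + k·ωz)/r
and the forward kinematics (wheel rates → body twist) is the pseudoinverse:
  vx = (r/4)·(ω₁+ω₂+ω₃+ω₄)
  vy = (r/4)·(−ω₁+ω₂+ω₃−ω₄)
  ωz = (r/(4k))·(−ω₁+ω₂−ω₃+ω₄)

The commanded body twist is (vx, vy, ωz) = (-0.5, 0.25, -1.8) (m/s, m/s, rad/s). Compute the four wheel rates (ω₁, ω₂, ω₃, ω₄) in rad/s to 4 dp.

k = lx + ly = 0.1 + 0.18 = 0.2800;  k·ωz = 0.2800·-1.8 = -0.5040
ω₁ (FL) = (vx − vy − k·ωz)/r = -0.2460/0.08 = -3.0750
ω₂ (FR) = (vx + vy + k·ωz)/r = -0.7540/0.08 = -9.4250
ω₃ (RL) = (vx + vy − k·ωz)/r = 0.2540/0.08 = 3.1750
ω₄ (RR) = (vx − vy + k·ωz)/r = -1.2540/0.08 = -15.6750

(-3.0750, -9.4250, 3.1750, -15.6750)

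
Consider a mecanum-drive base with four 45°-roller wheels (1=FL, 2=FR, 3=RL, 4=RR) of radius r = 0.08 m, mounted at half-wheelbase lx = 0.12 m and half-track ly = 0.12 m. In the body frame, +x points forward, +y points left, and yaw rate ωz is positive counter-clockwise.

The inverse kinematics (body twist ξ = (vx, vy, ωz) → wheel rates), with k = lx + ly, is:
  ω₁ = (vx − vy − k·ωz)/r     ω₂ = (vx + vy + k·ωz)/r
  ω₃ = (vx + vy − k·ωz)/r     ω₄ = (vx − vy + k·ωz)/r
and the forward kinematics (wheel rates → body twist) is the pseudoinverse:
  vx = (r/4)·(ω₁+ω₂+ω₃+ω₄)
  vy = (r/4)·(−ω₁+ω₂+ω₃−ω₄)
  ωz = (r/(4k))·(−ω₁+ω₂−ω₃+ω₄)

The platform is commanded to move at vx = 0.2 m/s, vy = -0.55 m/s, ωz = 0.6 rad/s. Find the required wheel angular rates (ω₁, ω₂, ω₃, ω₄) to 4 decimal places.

k = lx + ly = 0.12 + 0.12 = 0.2400;  k·ωz = 0.2400·0.6 = 0.1440
ω₁ (FL) = (vx − vy − k·ωz)/r = 0.6060/0.08 = 7.5750
ω₂ (FR) = (vx + vy + k·ωz)/r = -0.2060/0.08 = -2.5750
ω₃ (RL) = (vx + vy − k·ωz)/r = -0.4940/0.08 = -6.1750
ω₄ (RR) = (vx − vy + k·ωz)/r = 0.8940/0.08 = 11.1750

(7.5750, -2.5750, -6.1750, 11.1750)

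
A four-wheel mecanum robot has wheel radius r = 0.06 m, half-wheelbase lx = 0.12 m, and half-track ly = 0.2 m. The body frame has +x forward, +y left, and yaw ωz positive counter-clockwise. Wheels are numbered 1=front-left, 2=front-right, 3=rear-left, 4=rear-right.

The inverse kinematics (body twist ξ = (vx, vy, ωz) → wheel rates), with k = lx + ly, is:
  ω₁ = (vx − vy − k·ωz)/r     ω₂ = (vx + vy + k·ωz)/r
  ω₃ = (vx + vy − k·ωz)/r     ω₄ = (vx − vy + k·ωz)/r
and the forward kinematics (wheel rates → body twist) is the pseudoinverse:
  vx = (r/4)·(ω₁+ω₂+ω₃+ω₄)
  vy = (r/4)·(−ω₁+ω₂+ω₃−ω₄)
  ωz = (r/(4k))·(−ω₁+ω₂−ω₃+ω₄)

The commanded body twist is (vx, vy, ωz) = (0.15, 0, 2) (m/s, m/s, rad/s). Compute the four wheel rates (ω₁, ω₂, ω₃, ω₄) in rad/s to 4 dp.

k = lx + ly = 0.12 + 0.2 = 0.3200;  k·ωz = 0.3200·2 = 0.6400
ω₁ (FL) = (vx − vy − k·ωz)/r = -0.4900/0.06 = -8.1667
ω₂ (FR) = (vx + vy + k·ωz)/r = 0.7900/0.06 = 13.1667
ω₃ (RL) = (vx + vy − k·ωz)/r = -0.4900/0.06 = -8.1667
ω₄ (RR) = (vx − vy + k·ωz)/r = 0.7900/0.06 = 13.1667

(-8.1667, 13.1667, -8.1667, 13.1667)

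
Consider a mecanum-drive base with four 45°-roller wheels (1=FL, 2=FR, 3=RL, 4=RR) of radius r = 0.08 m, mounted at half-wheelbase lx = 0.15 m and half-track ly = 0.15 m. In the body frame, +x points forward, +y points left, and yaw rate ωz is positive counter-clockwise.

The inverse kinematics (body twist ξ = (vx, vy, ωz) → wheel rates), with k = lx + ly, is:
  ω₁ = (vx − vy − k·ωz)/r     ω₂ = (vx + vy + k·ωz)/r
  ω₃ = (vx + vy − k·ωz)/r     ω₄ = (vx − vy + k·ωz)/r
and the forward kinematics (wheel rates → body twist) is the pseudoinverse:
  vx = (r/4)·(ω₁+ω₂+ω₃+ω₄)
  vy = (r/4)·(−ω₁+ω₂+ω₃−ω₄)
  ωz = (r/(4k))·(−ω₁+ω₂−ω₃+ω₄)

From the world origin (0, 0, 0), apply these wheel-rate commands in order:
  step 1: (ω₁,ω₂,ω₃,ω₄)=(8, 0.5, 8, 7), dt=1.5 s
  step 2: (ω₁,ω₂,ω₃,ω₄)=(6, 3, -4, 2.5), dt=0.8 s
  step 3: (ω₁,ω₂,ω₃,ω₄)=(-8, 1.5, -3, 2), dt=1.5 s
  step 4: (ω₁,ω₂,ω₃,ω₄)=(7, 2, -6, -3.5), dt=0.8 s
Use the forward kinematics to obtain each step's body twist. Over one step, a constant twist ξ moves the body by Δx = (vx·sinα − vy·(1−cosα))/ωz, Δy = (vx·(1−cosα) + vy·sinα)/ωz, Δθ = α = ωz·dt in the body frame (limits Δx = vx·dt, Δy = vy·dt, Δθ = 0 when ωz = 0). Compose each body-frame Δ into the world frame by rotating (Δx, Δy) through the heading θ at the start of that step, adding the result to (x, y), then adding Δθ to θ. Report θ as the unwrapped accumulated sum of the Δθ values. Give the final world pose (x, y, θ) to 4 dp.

step 1: ξ=(vx,vy,ωz)=(0.4700, -0.1300, -0.5667), dt=1.5 → body Δ=(0.5451, -0.4544, -0.8500) → world pose (0.5451, -0.4544, -0.8500)
step 2: ξ=(vx,vy,ωz)=(0.1500, -0.1900, 0.2333), dt=0.8 → body Δ=(0.1334, -0.1400, 0.1867) → world pose (0.5280, -0.6470, -0.6633)
step 3: ξ=(vx,vy,ωz)=(-0.1500, 0.0900, 0.9667), dt=1.5 → body Δ=(-0.2359, -0.0440, 1.4500) → world pose (0.3150, -0.5364, 0.7867)
step 4: ξ=(vx,vy,ωz)=(-0.0100, -0.1500, -0.1667), dt=0.8 → body Δ=(-0.0160, -0.1191, -0.1333) → world pose (0.3881, -0.6318, 0.6533)

(0.3881, -0.6318, 0.6533)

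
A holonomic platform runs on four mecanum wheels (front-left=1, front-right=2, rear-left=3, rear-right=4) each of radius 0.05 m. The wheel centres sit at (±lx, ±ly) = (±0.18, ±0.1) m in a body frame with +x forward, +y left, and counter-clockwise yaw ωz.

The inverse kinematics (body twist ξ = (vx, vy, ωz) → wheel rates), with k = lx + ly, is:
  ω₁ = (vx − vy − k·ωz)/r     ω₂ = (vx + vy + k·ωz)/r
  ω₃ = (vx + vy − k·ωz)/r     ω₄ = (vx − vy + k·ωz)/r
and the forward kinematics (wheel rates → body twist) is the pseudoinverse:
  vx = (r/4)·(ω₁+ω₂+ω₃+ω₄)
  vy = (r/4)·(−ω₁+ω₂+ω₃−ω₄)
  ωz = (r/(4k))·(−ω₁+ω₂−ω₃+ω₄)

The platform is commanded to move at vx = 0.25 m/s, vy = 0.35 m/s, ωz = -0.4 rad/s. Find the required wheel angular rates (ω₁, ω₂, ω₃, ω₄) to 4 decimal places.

(0.2400, 9.7600, 14.2400, -4.2400)

k = lx + ly = 0.18 + 0.1 = 0.2800;  k·ωz = 0.2800·-0.4 = -0.1120
ω₁ (FL) = (vx − vy − k·ωz)/r = 0.0120/0.05 = 0.2400
ω₂ (FR) = (vx + vy + k·ωz)/r = 0.4880/0.05 = 9.7600
ω₃ (RL) = (vx + vy − k·ωz)/r = 0.7120/0.05 = 14.2400
ω₄ (RR) = (vx − vy + k·ωz)/r = -0.2120/0.05 = -4.2400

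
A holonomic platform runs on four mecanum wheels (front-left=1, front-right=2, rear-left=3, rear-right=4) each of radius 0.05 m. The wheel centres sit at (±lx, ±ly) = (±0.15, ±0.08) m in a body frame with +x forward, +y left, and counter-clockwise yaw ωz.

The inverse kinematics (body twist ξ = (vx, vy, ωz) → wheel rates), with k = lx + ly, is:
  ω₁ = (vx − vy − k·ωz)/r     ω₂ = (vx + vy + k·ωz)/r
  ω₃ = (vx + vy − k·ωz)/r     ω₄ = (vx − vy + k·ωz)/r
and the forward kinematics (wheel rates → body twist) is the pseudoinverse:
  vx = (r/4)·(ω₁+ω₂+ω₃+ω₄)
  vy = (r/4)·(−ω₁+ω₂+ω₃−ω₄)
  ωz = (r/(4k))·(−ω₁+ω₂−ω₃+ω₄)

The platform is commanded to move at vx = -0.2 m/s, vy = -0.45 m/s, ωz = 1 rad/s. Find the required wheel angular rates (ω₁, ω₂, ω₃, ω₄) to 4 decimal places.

k = lx + ly = 0.15 + 0.08 = 0.2300;  k·ωz = 0.2300·1 = 0.2300
ω₁ (FL) = (vx − vy − k·ωz)/r = 0.0200/0.05 = 0.4000
ω₂ (FR) = (vx + vy + k·ωz)/r = -0.4200/0.05 = -8.4000
ω₃ (RL) = (vx + vy − k·ωz)/r = -0.8800/0.05 = -17.6000
ω₄ (RR) = (vx − vy + k·ωz)/r = 0.4800/0.05 = 9.6000

(0.4000, -8.4000, -17.6000, 9.6000)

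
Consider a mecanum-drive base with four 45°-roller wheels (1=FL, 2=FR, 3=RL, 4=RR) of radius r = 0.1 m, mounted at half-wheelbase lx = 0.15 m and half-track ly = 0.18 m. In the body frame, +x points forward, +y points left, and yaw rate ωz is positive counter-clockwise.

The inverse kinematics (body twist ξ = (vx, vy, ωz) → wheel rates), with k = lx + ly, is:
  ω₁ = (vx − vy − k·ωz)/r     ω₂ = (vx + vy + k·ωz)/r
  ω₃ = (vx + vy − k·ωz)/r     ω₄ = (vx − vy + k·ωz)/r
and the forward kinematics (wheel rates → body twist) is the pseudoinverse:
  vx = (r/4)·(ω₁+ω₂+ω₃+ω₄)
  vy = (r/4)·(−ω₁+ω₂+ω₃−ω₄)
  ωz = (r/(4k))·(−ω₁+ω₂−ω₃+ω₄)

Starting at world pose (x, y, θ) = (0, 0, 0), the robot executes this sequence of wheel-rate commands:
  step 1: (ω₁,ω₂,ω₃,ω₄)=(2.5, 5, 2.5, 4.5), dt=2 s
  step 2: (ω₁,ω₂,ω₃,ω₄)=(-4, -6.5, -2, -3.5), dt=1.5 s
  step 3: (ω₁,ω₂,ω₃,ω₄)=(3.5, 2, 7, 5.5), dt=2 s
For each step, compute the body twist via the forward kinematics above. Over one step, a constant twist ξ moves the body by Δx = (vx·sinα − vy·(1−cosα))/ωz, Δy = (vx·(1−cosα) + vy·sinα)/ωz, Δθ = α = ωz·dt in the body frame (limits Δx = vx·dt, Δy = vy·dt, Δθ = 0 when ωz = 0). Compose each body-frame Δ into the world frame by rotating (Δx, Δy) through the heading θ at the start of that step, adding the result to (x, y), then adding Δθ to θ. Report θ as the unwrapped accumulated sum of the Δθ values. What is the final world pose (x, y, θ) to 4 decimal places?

step 1: ξ=(vx,vy,ωz)=(0.3625, 0.0125, 0.3409), dt=2.0 → body Δ=(0.6619, 0.2608, 0.6818) → world pose (0.6619, 0.2608, 0.6818)
step 2: ξ=(vx,vy,ωz)=(-0.4000, -0.0250, -0.3030), dt=1.5 → body Δ=(-0.5879, 0.0978, -0.4545) → world pose (0.1438, -0.0337, 0.2273)
step 3: ξ=(vx,vy,ωz)=(0.4500, 0.0000, -0.2273), dt=2.0 → body Δ=(0.8693, -0.2010, -0.4545) → world pose (1.0361, -0.0337, -0.2273)

(1.0361, -0.0337, -0.2273)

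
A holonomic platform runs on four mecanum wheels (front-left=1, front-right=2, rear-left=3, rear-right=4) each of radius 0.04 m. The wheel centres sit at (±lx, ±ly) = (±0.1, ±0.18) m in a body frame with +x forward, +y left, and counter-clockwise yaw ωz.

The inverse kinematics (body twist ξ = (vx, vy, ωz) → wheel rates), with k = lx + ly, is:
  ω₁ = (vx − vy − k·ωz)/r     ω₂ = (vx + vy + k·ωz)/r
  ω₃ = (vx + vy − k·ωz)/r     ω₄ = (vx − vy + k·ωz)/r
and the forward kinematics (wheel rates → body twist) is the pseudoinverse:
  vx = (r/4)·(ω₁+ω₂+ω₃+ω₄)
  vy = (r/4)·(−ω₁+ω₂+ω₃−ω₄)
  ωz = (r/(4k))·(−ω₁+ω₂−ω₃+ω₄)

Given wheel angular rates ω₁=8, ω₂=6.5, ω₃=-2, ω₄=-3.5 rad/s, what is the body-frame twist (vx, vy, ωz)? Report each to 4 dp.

(0.0900, 0.0000, -0.1071)

k = lx + ly = 0.1 + 0.18 = 0.2800
ω₁+ω₂+ω₃+ω₄ = 9.0000  →  vx = (0.04/4)·9.0000 = 0.0900
−ω₁+ω₂+ω₃−ω₄ = 0.0000  →  vy = (0.04/4)·0.0000 = 0.0000
−ω₁+ω₂−ω₃+ω₄ = -3.0000  →  ωz = (0.04/1.1200)·-3.0000 = -0.1071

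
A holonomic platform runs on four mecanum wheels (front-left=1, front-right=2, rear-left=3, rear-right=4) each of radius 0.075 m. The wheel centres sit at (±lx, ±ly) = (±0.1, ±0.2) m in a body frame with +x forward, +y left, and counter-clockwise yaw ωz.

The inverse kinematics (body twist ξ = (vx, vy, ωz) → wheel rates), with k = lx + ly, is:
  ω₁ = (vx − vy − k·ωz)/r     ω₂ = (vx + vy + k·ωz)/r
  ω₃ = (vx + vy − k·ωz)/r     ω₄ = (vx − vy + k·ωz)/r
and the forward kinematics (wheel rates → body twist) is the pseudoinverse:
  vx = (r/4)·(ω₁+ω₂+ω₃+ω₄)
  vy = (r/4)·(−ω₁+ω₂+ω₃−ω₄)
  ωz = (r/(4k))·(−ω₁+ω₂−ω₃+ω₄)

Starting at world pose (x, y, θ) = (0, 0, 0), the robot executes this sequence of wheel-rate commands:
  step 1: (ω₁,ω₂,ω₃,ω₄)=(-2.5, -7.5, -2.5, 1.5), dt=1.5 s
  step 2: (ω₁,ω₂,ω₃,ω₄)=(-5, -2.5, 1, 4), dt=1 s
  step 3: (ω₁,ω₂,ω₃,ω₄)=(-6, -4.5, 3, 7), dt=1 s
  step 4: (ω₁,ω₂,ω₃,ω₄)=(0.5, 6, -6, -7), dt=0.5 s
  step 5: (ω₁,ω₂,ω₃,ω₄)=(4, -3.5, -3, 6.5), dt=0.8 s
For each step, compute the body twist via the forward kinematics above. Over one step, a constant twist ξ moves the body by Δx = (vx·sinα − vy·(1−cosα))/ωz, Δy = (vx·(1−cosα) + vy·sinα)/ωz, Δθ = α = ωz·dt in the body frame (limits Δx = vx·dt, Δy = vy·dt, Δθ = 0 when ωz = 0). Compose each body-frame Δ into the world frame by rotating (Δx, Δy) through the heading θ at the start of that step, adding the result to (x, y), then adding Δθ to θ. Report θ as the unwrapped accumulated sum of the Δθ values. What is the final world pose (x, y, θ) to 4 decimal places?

step 1: ξ=(vx,vy,ωz)=(-0.2062, -0.1688, -0.0625), dt=1.5 → body Δ=(-0.3208, -0.2383, -0.0937) → world pose (-0.3208, -0.2383, -0.0937)
step 2: ξ=(vx,vy,ωz)=(-0.0469, -0.0094, 0.3437), dt=1.0 → body Δ=(-0.0444, -0.0172, 0.3437) → world pose (-0.3666, -0.2512, 0.2500)
step 3: ξ=(vx,vy,ωz)=(-0.0094, -0.0469, 0.3437), dt=1.0 → body Δ=(-0.0012, -0.0476, 0.3437) → world pose (-0.3560, -0.2976, 0.5937)
step 4: ξ=(vx,vy,ωz)=(-0.1219, 0.1219, 0.2812), dt=0.5 → body Δ=(-0.0650, 0.0565, 0.1406) → world pose (-0.4414, -0.2872, 0.7344)
step 5: ξ=(vx,vy,ωz)=(0.0750, -0.3187, 0.1250), dt=0.8 → body Δ=(0.0726, -0.2516, 0.1000) → world pose (-0.2189, -0.4252, 0.8344)

(-0.2189, -0.4252, 0.8344)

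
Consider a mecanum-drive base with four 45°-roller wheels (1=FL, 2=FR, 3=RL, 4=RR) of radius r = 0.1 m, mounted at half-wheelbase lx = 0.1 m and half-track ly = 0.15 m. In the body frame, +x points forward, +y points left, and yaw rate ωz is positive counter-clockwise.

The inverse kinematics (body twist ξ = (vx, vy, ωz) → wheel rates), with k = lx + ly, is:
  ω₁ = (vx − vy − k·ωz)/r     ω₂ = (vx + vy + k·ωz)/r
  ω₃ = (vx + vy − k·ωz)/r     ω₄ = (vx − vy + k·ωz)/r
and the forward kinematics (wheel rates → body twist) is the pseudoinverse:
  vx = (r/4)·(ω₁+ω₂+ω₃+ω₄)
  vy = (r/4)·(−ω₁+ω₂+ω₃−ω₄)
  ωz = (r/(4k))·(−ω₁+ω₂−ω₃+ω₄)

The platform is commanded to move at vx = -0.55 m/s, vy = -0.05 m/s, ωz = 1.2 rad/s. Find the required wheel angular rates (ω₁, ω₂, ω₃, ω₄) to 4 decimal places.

(-8.0000, -3.0000, -9.0000, -2.0000)

k = lx + ly = 0.1 + 0.15 = 0.2500;  k·ωz = 0.2500·1.2 = 0.3000
ω₁ (FL) = (vx − vy − k·ωz)/r = -0.8000/0.1 = -8.0000
ω₂ (FR) = (vx + vy + k·ωz)/r = -0.3000/0.1 = -3.0000
ω₃ (RL) = (vx + vy − k·ωz)/r = -0.9000/0.1 = -9.0000
ω₄ (RR) = (vx − vy + k·ωz)/r = -0.2000/0.1 = -2.0000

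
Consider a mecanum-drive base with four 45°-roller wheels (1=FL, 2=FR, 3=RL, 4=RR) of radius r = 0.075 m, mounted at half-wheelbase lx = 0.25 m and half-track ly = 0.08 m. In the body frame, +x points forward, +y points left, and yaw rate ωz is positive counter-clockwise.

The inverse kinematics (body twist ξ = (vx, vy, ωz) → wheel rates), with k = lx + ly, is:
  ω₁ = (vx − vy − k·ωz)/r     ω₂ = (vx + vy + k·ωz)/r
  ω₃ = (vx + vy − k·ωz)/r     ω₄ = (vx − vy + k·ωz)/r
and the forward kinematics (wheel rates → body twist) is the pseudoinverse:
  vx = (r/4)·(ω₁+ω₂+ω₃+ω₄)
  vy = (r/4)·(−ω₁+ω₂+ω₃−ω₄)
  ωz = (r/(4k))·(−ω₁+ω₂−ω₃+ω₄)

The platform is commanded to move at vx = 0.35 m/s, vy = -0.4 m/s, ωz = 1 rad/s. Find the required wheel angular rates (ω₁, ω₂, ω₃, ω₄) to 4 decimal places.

k = lx + ly = 0.25 + 0.08 = 0.3300;  k·ωz = 0.3300·1 = 0.3300
ω₁ (FL) = (vx − vy − k·ωz)/r = 0.4200/0.075 = 5.6000
ω₂ (FR) = (vx + vy + k·ωz)/r = 0.2800/0.075 = 3.7333
ω₃ (RL) = (vx + vy − k·ωz)/r = -0.3800/0.075 = -5.0667
ω₄ (RR) = (vx − vy + k·ωz)/r = 1.0800/0.075 = 14.4000

(5.6000, 3.7333, -5.0667, 14.4000)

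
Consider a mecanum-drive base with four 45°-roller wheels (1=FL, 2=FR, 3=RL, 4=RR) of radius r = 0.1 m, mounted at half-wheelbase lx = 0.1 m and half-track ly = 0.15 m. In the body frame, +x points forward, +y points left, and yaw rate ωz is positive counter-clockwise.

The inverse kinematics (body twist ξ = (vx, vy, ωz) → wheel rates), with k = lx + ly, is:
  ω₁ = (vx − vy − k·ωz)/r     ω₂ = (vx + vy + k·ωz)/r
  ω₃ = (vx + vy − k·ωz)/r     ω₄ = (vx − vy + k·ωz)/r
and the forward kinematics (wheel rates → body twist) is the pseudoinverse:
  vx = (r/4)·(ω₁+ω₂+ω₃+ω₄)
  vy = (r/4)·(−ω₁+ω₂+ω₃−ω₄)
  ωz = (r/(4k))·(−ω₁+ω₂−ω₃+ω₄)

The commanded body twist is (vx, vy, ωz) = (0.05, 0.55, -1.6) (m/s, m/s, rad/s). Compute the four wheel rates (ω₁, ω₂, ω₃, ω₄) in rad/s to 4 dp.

(-1.0000, 2.0000, 10.0000, -9.0000)

k = lx + ly = 0.1 + 0.15 = 0.2500;  k·ωz = 0.2500·-1.6 = -0.4000
ω₁ (FL) = (vx − vy − k·ωz)/r = -0.1000/0.1 = -1.0000
ω₂ (FR) = (vx + vy + k·ωz)/r = 0.2000/0.1 = 2.0000
ω₃ (RL) = (vx + vy − k·ωz)/r = 1.0000/0.1 = 10.0000
ω₄ (RR) = (vx − vy + k·ωz)/r = -0.9000/0.1 = -9.0000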